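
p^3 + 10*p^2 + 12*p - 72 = (p - 2)*(p + 6)^2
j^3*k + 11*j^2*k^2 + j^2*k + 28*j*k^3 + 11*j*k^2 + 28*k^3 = (j + 4*k)*(j + 7*k)*(j*k + k)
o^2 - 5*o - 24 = (o - 8)*(o + 3)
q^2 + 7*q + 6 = (q + 1)*(q + 6)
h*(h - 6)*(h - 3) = h^3 - 9*h^2 + 18*h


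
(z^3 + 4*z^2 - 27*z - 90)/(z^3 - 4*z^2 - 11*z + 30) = (z + 6)/(z - 2)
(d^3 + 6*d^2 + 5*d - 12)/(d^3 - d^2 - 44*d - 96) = (d - 1)/(d - 8)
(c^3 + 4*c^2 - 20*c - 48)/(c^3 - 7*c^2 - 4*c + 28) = (c^2 + 2*c - 24)/(c^2 - 9*c + 14)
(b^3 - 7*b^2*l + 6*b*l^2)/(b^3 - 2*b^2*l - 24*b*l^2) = (b - l)/(b + 4*l)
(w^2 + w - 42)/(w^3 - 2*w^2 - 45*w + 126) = 1/(w - 3)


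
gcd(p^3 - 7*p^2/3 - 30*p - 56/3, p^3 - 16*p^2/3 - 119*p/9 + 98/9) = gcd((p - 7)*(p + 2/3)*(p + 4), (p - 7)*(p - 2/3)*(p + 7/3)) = p - 7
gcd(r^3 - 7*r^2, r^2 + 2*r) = r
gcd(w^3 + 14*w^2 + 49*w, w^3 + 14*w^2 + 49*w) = w^3 + 14*w^2 + 49*w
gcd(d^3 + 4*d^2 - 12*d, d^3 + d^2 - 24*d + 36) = d^2 + 4*d - 12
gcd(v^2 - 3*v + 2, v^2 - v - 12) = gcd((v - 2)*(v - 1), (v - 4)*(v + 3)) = 1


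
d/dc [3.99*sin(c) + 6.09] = 3.99*cos(c)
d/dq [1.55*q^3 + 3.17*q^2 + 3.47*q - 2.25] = 4.65*q^2 + 6.34*q + 3.47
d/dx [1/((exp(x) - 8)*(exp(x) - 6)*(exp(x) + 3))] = (-(exp(x) - 8)*(exp(x) - 6) - (exp(x) - 8)*(exp(x) + 3) - (exp(x) - 6)*(exp(x) + 3))*exp(x)/((exp(x) - 8)^2*(exp(x) - 6)^2*(exp(x) + 3)^2)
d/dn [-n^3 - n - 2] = -3*n^2 - 1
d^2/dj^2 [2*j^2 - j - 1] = 4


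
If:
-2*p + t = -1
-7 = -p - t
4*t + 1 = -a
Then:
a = -55/3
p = 8/3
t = 13/3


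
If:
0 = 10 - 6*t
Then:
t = 5/3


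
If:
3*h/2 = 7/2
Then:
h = 7/3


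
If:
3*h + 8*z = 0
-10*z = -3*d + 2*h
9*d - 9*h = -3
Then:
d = -7/57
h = 4/19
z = -3/38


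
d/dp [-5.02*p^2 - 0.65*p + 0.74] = -10.04*p - 0.65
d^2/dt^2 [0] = 0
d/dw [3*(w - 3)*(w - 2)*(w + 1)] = 9*w^2 - 24*w + 3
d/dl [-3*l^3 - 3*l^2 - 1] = 3*l*(-3*l - 2)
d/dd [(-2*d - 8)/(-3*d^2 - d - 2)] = 2*(3*d^2 + d - (d + 4)*(6*d + 1) + 2)/(3*d^2 + d + 2)^2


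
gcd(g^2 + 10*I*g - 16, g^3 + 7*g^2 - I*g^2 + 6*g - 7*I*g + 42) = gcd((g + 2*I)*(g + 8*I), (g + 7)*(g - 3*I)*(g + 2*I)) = g + 2*I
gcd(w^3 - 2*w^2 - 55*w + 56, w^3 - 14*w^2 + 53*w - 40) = w^2 - 9*w + 8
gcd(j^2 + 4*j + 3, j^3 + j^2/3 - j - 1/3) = j + 1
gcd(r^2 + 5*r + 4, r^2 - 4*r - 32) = r + 4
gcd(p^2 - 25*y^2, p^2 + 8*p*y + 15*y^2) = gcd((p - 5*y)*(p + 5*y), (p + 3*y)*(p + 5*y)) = p + 5*y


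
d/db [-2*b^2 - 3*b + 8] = -4*b - 3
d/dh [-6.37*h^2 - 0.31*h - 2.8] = -12.74*h - 0.31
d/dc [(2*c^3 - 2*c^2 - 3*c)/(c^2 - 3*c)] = (2*c^2 - 12*c + 9)/(c^2 - 6*c + 9)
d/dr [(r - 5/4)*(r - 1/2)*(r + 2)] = 3*r^2 + r/2 - 23/8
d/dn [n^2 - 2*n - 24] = 2*n - 2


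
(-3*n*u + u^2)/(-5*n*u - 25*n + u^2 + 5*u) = u*(3*n - u)/(5*n*u + 25*n - u^2 - 5*u)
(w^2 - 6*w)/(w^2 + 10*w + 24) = w*(w - 6)/(w^2 + 10*w + 24)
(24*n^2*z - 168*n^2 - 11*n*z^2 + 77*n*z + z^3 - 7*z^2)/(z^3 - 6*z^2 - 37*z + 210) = (24*n^2 - 11*n*z + z^2)/(z^2 + z - 30)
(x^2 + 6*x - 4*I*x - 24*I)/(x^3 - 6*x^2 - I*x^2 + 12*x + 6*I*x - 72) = (x + 6)/(x^2 + 3*x*(-2 + I) - 18*I)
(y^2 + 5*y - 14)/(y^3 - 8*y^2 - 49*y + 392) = (y - 2)/(y^2 - 15*y + 56)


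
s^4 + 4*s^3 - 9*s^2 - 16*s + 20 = (s - 2)*(s - 1)*(s + 2)*(s + 5)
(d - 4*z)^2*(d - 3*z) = d^3 - 11*d^2*z + 40*d*z^2 - 48*z^3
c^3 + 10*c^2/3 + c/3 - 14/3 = (c - 1)*(c + 2)*(c + 7/3)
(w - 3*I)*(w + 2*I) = w^2 - I*w + 6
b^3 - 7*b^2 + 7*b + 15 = (b - 5)*(b - 3)*(b + 1)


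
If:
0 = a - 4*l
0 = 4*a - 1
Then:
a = 1/4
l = 1/16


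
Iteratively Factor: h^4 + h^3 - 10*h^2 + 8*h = (h - 2)*(h^3 + 3*h^2 - 4*h) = (h - 2)*(h + 4)*(h^2 - h) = h*(h - 2)*(h + 4)*(h - 1)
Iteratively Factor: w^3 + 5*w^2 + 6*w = (w + 2)*(w^2 + 3*w) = (w + 2)*(w + 3)*(w)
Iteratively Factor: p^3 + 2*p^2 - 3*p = (p + 3)*(p^2 - p) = (p - 1)*(p + 3)*(p)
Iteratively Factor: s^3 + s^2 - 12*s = (s)*(s^2 + s - 12) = s*(s + 4)*(s - 3)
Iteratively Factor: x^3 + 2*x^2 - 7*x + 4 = (x - 1)*(x^2 + 3*x - 4) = (x - 1)^2*(x + 4)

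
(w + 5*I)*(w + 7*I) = w^2 + 12*I*w - 35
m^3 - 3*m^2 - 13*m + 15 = (m - 5)*(m - 1)*(m + 3)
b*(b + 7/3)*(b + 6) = b^3 + 25*b^2/3 + 14*b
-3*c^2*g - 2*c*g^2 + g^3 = g*(-3*c + g)*(c + g)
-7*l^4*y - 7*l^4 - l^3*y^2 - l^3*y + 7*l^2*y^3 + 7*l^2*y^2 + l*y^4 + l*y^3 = (-l + y)*(l + y)*(7*l + y)*(l*y + l)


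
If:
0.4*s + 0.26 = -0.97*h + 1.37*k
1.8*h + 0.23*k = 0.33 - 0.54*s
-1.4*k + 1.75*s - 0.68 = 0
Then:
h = -0.06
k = 0.34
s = 0.66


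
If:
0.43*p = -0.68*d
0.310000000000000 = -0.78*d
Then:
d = -0.40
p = 0.63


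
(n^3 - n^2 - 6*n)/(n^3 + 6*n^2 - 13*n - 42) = n/(n + 7)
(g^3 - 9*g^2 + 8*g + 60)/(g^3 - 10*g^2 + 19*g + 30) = (g + 2)/(g + 1)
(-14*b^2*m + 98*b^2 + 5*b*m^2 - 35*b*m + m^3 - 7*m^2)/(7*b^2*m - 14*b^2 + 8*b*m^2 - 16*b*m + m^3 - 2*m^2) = (-2*b*m + 14*b + m^2 - 7*m)/(b*m - 2*b + m^2 - 2*m)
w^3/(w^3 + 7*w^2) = w/(w + 7)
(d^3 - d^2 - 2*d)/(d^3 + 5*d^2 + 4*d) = (d - 2)/(d + 4)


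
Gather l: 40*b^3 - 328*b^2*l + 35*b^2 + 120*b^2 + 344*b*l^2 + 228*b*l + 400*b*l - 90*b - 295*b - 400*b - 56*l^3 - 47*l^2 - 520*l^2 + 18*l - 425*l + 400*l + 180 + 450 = 40*b^3 + 155*b^2 - 785*b - 56*l^3 + l^2*(344*b - 567) + l*(-328*b^2 + 628*b - 7) + 630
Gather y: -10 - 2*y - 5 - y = -3*y - 15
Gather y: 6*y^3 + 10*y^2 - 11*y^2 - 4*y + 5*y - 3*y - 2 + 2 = 6*y^3 - y^2 - 2*y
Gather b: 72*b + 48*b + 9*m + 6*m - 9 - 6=120*b + 15*m - 15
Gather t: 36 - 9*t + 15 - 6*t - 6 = 45 - 15*t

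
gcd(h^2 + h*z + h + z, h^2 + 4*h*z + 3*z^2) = h + z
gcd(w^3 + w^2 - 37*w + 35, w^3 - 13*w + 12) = w - 1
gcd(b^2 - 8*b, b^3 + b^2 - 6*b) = b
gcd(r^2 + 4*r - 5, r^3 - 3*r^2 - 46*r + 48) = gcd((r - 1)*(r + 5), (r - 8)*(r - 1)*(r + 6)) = r - 1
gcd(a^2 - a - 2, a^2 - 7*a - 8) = a + 1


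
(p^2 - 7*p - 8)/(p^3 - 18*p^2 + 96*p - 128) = (p + 1)/(p^2 - 10*p + 16)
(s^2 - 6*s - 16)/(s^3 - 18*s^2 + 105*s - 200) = (s + 2)/(s^2 - 10*s + 25)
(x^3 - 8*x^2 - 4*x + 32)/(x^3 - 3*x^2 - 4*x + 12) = (x - 8)/(x - 3)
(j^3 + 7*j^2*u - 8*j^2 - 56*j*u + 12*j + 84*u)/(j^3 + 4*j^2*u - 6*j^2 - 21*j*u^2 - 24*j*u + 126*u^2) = (2 - j)/(-j + 3*u)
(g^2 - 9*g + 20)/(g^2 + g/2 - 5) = 2*(g^2 - 9*g + 20)/(2*g^2 + g - 10)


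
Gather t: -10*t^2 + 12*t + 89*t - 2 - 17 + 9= -10*t^2 + 101*t - 10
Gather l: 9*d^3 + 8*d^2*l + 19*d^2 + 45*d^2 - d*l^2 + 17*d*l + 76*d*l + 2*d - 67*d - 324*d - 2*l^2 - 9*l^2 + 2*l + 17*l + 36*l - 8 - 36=9*d^3 + 64*d^2 - 389*d + l^2*(-d - 11) + l*(8*d^2 + 93*d + 55) - 44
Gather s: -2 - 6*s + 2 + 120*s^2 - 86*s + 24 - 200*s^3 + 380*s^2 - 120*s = -200*s^3 + 500*s^2 - 212*s + 24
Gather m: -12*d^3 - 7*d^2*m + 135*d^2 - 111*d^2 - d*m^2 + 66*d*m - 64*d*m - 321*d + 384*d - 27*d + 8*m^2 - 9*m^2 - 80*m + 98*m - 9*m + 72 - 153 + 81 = -12*d^3 + 24*d^2 + 36*d + m^2*(-d - 1) + m*(-7*d^2 + 2*d + 9)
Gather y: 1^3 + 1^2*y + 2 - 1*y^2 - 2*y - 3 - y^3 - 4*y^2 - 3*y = -y^3 - 5*y^2 - 4*y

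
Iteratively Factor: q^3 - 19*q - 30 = (q + 2)*(q^2 - 2*q - 15) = (q - 5)*(q + 2)*(q + 3)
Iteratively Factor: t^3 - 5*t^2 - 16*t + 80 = (t - 4)*(t^2 - t - 20) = (t - 4)*(t + 4)*(t - 5)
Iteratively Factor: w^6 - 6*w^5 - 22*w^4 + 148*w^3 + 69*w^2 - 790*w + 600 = (w - 5)*(w^5 - w^4 - 27*w^3 + 13*w^2 + 134*w - 120) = (w - 5)*(w - 2)*(w^4 + w^3 - 25*w^2 - 37*w + 60) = (w - 5)*(w - 2)*(w + 3)*(w^3 - 2*w^2 - 19*w + 20) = (w - 5)^2*(w - 2)*(w + 3)*(w^2 + 3*w - 4) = (w - 5)^2*(w - 2)*(w - 1)*(w + 3)*(w + 4)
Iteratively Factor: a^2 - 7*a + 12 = (a - 3)*(a - 4)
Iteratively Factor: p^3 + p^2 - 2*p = (p)*(p^2 + p - 2) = p*(p + 2)*(p - 1)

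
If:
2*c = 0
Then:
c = 0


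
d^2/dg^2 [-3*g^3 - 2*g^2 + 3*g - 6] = -18*g - 4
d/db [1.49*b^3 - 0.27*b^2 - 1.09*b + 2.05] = 4.47*b^2 - 0.54*b - 1.09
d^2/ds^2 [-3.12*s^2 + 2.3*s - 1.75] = -6.24000000000000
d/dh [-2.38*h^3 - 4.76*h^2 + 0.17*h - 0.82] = -7.14*h^2 - 9.52*h + 0.17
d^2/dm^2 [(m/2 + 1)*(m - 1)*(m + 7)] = 3*m + 8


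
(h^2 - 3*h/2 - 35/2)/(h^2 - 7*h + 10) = (h + 7/2)/(h - 2)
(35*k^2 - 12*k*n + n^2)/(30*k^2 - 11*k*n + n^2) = (7*k - n)/(6*k - n)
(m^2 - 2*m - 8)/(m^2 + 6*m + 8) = (m - 4)/(m + 4)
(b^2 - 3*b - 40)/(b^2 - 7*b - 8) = (b + 5)/(b + 1)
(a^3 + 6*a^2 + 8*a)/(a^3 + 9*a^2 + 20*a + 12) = a*(a + 4)/(a^2 + 7*a + 6)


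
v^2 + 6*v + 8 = (v + 2)*(v + 4)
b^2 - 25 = (b - 5)*(b + 5)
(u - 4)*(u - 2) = u^2 - 6*u + 8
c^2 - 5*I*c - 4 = (c - 4*I)*(c - I)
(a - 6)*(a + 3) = a^2 - 3*a - 18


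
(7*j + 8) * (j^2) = 7*j^3 + 8*j^2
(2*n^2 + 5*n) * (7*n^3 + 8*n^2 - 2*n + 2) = 14*n^5 + 51*n^4 + 36*n^3 - 6*n^2 + 10*n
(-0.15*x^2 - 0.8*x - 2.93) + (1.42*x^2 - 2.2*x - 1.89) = 1.27*x^2 - 3.0*x - 4.82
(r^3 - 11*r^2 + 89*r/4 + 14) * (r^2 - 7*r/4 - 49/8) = r^5 - 51*r^4/4 + 283*r^3/8 + 679*r^2/16 - 5145*r/32 - 343/4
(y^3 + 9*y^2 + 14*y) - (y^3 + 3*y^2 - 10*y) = 6*y^2 + 24*y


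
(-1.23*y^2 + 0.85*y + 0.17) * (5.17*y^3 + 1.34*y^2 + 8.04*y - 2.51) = -6.3591*y^5 + 2.7463*y^4 - 7.8713*y^3 + 10.1491*y^2 - 0.7667*y - 0.4267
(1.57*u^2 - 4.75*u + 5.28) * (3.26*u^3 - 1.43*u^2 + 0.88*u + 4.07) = 5.1182*u^5 - 17.7301*u^4 + 25.3869*u^3 - 5.3405*u^2 - 14.6861*u + 21.4896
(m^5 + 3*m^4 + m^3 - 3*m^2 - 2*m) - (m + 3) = m^5 + 3*m^4 + m^3 - 3*m^2 - 3*m - 3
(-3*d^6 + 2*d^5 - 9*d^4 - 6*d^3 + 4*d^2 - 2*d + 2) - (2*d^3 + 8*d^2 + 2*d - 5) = -3*d^6 + 2*d^5 - 9*d^4 - 8*d^3 - 4*d^2 - 4*d + 7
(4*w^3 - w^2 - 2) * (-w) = -4*w^4 + w^3 + 2*w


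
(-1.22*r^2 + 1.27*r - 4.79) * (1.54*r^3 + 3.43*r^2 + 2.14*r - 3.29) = -1.8788*r^5 - 2.2288*r^4 - 5.6313*r^3 - 9.6981*r^2 - 14.4289*r + 15.7591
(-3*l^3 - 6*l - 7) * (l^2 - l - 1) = -3*l^5 + 3*l^4 - 3*l^3 - l^2 + 13*l + 7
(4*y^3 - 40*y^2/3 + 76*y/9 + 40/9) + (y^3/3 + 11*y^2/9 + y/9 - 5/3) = 13*y^3/3 - 109*y^2/9 + 77*y/9 + 25/9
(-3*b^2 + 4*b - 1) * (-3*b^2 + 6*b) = 9*b^4 - 30*b^3 + 27*b^2 - 6*b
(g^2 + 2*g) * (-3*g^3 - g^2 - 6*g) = -3*g^5 - 7*g^4 - 8*g^3 - 12*g^2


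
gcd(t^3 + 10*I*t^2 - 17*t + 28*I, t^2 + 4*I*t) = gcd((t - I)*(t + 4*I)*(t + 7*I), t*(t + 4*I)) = t + 4*I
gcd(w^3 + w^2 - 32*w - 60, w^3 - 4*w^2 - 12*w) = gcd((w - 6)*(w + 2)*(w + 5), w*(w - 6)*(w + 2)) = w^2 - 4*w - 12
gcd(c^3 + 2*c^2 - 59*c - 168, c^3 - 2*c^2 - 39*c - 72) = c^2 - 5*c - 24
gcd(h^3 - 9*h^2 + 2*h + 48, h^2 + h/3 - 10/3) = h + 2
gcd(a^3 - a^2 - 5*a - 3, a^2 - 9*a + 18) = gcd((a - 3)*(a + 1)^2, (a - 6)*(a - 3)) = a - 3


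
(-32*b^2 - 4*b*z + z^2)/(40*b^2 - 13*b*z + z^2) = (4*b + z)/(-5*b + z)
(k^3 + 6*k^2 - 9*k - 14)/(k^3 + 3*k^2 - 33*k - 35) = (k - 2)/(k - 5)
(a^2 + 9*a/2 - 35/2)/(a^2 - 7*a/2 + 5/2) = (a + 7)/(a - 1)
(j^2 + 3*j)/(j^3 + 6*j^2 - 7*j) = (j + 3)/(j^2 + 6*j - 7)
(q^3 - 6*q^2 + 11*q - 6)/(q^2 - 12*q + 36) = (q^3 - 6*q^2 + 11*q - 6)/(q^2 - 12*q + 36)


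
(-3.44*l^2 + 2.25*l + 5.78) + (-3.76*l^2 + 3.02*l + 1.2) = -7.2*l^2 + 5.27*l + 6.98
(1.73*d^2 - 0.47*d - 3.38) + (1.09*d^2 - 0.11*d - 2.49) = 2.82*d^2 - 0.58*d - 5.87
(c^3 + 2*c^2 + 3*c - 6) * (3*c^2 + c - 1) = 3*c^5 + 7*c^4 + 10*c^3 - 17*c^2 - 9*c + 6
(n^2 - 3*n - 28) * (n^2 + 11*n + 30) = n^4 + 8*n^3 - 31*n^2 - 398*n - 840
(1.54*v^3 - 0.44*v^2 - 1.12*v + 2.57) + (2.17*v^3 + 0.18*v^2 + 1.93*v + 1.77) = 3.71*v^3 - 0.26*v^2 + 0.81*v + 4.34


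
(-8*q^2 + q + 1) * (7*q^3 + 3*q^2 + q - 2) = -56*q^5 - 17*q^4 + 2*q^3 + 20*q^2 - q - 2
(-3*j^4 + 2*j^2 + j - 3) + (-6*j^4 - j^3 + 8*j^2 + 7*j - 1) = -9*j^4 - j^3 + 10*j^2 + 8*j - 4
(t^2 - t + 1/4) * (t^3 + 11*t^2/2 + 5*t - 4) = t^5 + 9*t^4/2 - t^3/4 - 61*t^2/8 + 21*t/4 - 1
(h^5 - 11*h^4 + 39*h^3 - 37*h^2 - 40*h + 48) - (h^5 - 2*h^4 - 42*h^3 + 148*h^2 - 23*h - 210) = -9*h^4 + 81*h^3 - 185*h^2 - 17*h + 258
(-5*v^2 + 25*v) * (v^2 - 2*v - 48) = -5*v^4 + 35*v^3 + 190*v^2 - 1200*v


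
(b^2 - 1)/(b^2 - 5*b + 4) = (b + 1)/(b - 4)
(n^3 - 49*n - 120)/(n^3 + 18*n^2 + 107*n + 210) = (n^2 - 5*n - 24)/(n^2 + 13*n + 42)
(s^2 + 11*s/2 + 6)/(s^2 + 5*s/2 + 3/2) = (s + 4)/(s + 1)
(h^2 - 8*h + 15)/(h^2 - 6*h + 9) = (h - 5)/(h - 3)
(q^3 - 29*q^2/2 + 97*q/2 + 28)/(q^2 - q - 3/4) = 2*(q^2 - 15*q + 56)/(2*q - 3)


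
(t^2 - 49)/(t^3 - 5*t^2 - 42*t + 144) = (t^2 - 49)/(t^3 - 5*t^2 - 42*t + 144)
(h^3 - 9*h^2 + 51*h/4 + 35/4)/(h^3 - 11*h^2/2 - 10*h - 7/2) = (h - 5/2)/(h + 1)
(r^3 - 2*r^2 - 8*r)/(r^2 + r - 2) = r*(r - 4)/(r - 1)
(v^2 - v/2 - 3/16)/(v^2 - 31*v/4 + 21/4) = (v + 1/4)/(v - 7)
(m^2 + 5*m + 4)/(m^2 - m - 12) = (m^2 + 5*m + 4)/(m^2 - m - 12)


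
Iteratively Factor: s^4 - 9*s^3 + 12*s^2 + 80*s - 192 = (s + 3)*(s^3 - 12*s^2 + 48*s - 64) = (s - 4)*(s + 3)*(s^2 - 8*s + 16) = (s - 4)^2*(s + 3)*(s - 4)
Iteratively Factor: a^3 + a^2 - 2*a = (a + 2)*(a^2 - a) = a*(a + 2)*(a - 1)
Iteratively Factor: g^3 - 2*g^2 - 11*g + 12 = (g - 1)*(g^2 - g - 12) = (g - 1)*(g + 3)*(g - 4)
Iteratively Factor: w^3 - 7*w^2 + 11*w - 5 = (w - 5)*(w^2 - 2*w + 1) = (w - 5)*(w - 1)*(w - 1)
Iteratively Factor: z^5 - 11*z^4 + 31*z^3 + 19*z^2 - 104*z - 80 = (z - 5)*(z^4 - 6*z^3 + z^2 + 24*z + 16) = (z - 5)*(z - 4)*(z^3 - 2*z^2 - 7*z - 4) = (z - 5)*(z - 4)*(z + 1)*(z^2 - 3*z - 4) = (z - 5)*(z - 4)*(z + 1)^2*(z - 4)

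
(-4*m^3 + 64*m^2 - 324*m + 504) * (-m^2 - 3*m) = 4*m^5 - 52*m^4 + 132*m^3 + 468*m^2 - 1512*m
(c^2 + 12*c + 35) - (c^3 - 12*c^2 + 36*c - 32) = -c^3 + 13*c^2 - 24*c + 67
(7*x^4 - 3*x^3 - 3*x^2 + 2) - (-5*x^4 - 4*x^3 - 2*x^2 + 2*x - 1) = 12*x^4 + x^3 - x^2 - 2*x + 3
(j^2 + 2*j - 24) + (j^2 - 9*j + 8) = 2*j^2 - 7*j - 16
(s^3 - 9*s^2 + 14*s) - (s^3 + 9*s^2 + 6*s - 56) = -18*s^2 + 8*s + 56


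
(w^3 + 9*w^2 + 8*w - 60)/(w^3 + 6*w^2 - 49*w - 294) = (w^2 + 3*w - 10)/(w^2 - 49)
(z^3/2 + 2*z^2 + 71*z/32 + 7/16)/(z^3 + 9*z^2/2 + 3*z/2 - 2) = (16*z^3 + 64*z^2 + 71*z + 14)/(16*(2*z^3 + 9*z^2 + 3*z - 4))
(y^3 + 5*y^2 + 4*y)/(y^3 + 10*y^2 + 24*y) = (y + 1)/(y + 6)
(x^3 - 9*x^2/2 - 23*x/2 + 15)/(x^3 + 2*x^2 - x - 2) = (x^2 - 7*x/2 - 15)/(x^2 + 3*x + 2)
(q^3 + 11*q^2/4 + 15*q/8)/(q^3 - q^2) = (8*q^2 + 22*q + 15)/(8*q*(q - 1))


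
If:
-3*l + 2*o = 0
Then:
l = 2*o/3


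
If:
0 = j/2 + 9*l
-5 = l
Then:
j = 90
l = -5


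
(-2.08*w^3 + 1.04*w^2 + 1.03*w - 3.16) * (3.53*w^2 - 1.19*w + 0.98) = -7.3424*w^5 + 6.1464*w^4 + 0.3599*w^3 - 11.3613*w^2 + 4.7698*w - 3.0968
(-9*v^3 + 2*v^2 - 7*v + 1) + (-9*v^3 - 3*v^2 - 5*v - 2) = -18*v^3 - v^2 - 12*v - 1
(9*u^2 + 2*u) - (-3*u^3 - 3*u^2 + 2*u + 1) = 3*u^3 + 12*u^2 - 1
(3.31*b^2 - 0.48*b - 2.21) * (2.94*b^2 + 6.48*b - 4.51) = 9.7314*b^4 + 20.0376*b^3 - 24.5359*b^2 - 12.156*b + 9.9671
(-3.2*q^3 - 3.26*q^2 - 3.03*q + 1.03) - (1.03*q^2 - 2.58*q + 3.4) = -3.2*q^3 - 4.29*q^2 - 0.45*q - 2.37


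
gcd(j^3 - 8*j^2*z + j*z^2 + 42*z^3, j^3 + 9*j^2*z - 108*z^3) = -j + 3*z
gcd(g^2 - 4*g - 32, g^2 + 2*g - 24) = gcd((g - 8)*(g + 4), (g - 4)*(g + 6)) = 1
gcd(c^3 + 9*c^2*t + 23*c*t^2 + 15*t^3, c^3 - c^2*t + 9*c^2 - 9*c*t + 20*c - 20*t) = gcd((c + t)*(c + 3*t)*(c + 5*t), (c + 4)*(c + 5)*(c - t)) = 1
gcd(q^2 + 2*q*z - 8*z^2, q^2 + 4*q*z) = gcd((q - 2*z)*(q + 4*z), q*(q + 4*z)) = q + 4*z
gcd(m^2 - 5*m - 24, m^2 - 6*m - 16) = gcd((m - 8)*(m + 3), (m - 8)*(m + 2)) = m - 8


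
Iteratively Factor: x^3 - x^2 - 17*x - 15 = (x + 3)*(x^2 - 4*x - 5) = (x - 5)*(x + 3)*(x + 1)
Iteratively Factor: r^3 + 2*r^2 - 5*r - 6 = (r + 1)*(r^2 + r - 6) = (r + 1)*(r + 3)*(r - 2)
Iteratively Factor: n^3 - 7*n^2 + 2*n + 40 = (n - 4)*(n^2 - 3*n - 10) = (n - 5)*(n - 4)*(n + 2)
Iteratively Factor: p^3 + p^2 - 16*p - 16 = (p + 4)*(p^2 - 3*p - 4) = (p - 4)*(p + 4)*(p + 1)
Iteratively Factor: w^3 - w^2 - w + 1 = (w - 1)*(w^2 - 1) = (w - 1)^2*(w + 1)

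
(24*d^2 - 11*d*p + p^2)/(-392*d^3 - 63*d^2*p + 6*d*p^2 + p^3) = (-3*d + p)/(49*d^2 + 14*d*p + p^2)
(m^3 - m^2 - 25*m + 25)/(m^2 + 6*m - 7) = (m^2 - 25)/(m + 7)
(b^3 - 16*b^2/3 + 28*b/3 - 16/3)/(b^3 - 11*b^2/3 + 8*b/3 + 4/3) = (3*b - 4)/(3*b + 1)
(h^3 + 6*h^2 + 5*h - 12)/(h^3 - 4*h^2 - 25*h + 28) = (h + 3)/(h - 7)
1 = 1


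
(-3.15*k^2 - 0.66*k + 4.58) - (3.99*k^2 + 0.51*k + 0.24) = -7.14*k^2 - 1.17*k + 4.34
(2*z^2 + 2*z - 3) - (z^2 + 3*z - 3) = z^2 - z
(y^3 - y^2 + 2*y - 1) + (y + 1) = y^3 - y^2 + 3*y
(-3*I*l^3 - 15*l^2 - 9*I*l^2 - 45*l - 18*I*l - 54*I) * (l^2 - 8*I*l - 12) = -3*I*l^5 - 39*l^4 - 9*I*l^4 - 117*l^3 + 138*I*l^3 + 36*l^2 + 414*I*l^2 + 108*l + 216*I*l + 648*I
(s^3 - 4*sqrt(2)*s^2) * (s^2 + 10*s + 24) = s^5 - 4*sqrt(2)*s^4 + 10*s^4 - 40*sqrt(2)*s^3 + 24*s^3 - 96*sqrt(2)*s^2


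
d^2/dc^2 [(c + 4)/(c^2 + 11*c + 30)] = 2*((c + 4)*(2*c + 11)^2 - 3*(c + 5)*(c^2 + 11*c + 30))/(c^2 + 11*c + 30)^3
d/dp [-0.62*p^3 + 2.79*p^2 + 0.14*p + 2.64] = -1.86*p^2 + 5.58*p + 0.14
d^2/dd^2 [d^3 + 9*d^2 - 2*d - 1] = 6*d + 18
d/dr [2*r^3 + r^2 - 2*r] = 6*r^2 + 2*r - 2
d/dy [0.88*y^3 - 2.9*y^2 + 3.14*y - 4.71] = 2.64*y^2 - 5.8*y + 3.14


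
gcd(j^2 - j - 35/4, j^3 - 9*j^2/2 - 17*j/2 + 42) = j - 7/2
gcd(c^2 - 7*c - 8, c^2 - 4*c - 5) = c + 1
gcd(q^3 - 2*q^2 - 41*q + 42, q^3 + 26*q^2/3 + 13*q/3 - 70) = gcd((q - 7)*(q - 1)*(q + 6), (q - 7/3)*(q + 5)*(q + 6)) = q + 6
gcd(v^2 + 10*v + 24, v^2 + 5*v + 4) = v + 4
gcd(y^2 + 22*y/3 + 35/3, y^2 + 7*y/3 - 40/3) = y + 5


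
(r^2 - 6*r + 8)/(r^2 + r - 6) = (r - 4)/(r + 3)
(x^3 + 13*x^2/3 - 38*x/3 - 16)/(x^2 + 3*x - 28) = (3*x^3 + 13*x^2 - 38*x - 48)/(3*(x^2 + 3*x - 28))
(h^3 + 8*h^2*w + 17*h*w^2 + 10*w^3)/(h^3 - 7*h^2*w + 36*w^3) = (h^2 + 6*h*w + 5*w^2)/(h^2 - 9*h*w + 18*w^2)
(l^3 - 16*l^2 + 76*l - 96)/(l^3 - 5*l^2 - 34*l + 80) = (l - 6)/(l + 5)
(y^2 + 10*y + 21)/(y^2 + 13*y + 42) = (y + 3)/(y + 6)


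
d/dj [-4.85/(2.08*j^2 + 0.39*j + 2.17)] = (20.176*j + 1.8915)/(2.08*j^2 + 0.39*j + 2.17)^2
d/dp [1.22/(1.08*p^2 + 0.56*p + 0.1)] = (-2.6352*p - 0.6832)/(1.08*p^2 + 0.56*p + 0.1)^2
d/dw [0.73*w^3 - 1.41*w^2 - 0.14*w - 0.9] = 2.19*w^2 - 2.82*w - 0.14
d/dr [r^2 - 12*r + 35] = 2*r - 12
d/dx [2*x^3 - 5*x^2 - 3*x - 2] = 6*x^2 - 10*x - 3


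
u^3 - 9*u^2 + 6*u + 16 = (u - 8)*(u - 2)*(u + 1)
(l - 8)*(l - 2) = l^2 - 10*l + 16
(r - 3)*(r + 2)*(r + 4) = r^3 + 3*r^2 - 10*r - 24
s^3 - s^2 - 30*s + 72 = (s - 4)*(s - 3)*(s + 6)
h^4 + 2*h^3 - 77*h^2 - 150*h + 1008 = (h - 8)*(h - 3)*(h + 6)*(h + 7)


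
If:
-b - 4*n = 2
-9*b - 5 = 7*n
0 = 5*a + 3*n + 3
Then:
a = -48/145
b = -6/29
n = -13/29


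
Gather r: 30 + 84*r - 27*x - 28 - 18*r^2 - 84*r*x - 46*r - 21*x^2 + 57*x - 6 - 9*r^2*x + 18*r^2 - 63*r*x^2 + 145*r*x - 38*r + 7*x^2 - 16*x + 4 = -9*r^2*x + r*(-63*x^2 + 61*x) - 14*x^2 + 14*x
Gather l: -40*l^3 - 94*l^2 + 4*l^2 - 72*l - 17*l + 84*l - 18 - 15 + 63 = -40*l^3 - 90*l^2 - 5*l + 30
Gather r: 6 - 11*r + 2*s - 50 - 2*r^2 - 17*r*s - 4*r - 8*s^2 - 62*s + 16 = -2*r^2 + r*(-17*s - 15) - 8*s^2 - 60*s - 28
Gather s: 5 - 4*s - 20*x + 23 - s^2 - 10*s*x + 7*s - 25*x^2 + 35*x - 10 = -s^2 + s*(3 - 10*x) - 25*x^2 + 15*x + 18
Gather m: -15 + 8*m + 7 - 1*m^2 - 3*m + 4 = -m^2 + 5*m - 4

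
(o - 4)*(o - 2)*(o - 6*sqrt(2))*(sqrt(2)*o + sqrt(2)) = sqrt(2)*o^4 - 12*o^3 - 5*sqrt(2)*o^3 + 2*sqrt(2)*o^2 + 60*o^2 - 24*o + 8*sqrt(2)*o - 96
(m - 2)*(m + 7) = m^2 + 5*m - 14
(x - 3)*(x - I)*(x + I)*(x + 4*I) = x^4 - 3*x^3 + 4*I*x^3 + x^2 - 12*I*x^2 - 3*x + 4*I*x - 12*I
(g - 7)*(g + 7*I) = g^2 - 7*g + 7*I*g - 49*I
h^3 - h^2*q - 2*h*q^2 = h*(h - 2*q)*(h + q)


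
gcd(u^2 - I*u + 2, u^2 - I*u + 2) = u^2 - I*u + 2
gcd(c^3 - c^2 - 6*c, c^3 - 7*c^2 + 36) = c^2 - c - 6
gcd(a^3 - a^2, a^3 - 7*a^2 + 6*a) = a^2 - a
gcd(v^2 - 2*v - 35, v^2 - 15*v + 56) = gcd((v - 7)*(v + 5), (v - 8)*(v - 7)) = v - 7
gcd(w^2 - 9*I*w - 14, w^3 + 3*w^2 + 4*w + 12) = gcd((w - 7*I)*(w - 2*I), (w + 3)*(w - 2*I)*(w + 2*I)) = w - 2*I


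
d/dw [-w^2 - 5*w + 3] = -2*w - 5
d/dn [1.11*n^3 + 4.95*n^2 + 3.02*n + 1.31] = 3.33*n^2 + 9.9*n + 3.02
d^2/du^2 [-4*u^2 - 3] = -8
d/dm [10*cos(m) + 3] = -10*sin(m)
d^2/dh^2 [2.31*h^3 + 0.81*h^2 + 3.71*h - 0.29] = 13.86*h + 1.62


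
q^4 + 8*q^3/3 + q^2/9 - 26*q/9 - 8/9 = (q - 1)*(q + 1/3)*(q + 4/3)*(q + 2)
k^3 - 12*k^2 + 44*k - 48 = (k - 6)*(k - 4)*(k - 2)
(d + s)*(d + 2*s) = d^2 + 3*d*s + 2*s^2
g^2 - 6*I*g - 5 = (g - 5*I)*(g - I)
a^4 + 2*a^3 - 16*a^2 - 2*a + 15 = (a - 3)*(a - 1)*(a + 1)*(a + 5)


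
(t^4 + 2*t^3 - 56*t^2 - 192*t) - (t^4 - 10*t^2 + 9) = 2*t^3 - 46*t^2 - 192*t - 9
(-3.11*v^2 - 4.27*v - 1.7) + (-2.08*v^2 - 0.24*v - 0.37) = -5.19*v^2 - 4.51*v - 2.07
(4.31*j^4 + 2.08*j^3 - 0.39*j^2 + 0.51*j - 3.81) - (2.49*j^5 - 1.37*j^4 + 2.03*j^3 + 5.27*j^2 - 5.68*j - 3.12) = -2.49*j^5 + 5.68*j^4 + 0.0500000000000003*j^3 - 5.66*j^2 + 6.19*j - 0.69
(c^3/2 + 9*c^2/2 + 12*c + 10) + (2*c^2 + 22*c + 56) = c^3/2 + 13*c^2/2 + 34*c + 66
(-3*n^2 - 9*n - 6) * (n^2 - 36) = -3*n^4 - 9*n^3 + 102*n^2 + 324*n + 216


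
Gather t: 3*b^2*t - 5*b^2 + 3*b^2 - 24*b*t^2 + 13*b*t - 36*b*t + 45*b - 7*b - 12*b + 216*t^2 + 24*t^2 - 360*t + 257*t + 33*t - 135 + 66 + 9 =-2*b^2 + 26*b + t^2*(240 - 24*b) + t*(3*b^2 - 23*b - 70) - 60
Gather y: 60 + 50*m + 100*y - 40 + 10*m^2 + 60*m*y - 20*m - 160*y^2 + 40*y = 10*m^2 + 30*m - 160*y^2 + y*(60*m + 140) + 20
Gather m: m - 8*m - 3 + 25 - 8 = 14 - 7*m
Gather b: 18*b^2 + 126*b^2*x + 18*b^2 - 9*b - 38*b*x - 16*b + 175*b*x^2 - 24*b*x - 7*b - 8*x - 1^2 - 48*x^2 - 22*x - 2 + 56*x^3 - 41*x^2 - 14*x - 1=b^2*(126*x + 36) + b*(175*x^2 - 62*x - 32) + 56*x^3 - 89*x^2 - 44*x - 4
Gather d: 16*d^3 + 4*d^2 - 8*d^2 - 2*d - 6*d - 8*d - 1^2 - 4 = 16*d^3 - 4*d^2 - 16*d - 5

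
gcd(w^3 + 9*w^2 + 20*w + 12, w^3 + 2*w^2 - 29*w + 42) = 1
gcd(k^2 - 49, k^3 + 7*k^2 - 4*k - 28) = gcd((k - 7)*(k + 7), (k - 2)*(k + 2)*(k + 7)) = k + 7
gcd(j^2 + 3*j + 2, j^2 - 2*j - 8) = j + 2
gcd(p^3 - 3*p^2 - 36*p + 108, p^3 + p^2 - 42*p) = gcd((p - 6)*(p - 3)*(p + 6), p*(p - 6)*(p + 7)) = p - 6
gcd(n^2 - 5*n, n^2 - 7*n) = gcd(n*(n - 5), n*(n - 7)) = n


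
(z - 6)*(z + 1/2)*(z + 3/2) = z^3 - 4*z^2 - 45*z/4 - 9/2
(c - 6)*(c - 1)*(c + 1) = c^3 - 6*c^2 - c + 6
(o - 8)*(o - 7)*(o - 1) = o^3 - 16*o^2 + 71*o - 56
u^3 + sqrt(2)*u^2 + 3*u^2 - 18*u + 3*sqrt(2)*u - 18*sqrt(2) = (u - 3)*(u + 6)*(u + sqrt(2))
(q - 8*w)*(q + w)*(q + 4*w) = q^3 - 3*q^2*w - 36*q*w^2 - 32*w^3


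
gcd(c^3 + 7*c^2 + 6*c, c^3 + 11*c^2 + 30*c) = c^2 + 6*c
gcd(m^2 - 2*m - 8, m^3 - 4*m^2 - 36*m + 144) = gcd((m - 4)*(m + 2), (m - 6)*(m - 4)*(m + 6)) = m - 4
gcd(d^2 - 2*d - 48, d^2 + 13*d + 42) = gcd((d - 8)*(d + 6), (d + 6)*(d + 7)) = d + 6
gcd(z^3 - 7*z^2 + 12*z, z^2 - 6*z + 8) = z - 4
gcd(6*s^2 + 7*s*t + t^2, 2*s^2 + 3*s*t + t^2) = s + t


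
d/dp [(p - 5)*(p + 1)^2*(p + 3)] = 4*p^3 - 36*p - 32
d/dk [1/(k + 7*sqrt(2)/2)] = -4/(2*k + 7*sqrt(2))^2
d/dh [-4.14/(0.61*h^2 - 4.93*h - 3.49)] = (5.0508*h - 20.4102)/(-0.61*h^2 + 4.93*h + 3.49)^2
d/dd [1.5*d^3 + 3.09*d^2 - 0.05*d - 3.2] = 4.5*d^2 + 6.18*d - 0.05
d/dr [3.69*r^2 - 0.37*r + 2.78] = 7.38*r - 0.37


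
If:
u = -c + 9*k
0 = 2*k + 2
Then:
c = -u - 9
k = -1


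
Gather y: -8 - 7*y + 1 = -7*y - 7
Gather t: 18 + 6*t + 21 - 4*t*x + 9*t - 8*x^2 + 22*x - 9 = t*(15 - 4*x) - 8*x^2 + 22*x + 30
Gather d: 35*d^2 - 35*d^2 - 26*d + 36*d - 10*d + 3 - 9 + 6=0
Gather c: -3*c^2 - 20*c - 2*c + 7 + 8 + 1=-3*c^2 - 22*c + 16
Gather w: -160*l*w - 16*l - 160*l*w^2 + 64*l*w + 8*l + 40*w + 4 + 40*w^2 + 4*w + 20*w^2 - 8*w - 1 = -8*l + w^2*(60 - 160*l) + w*(36 - 96*l) + 3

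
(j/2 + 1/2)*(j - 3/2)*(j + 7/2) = j^3/2 + 3*j^2/2 - 13*j/8 - 21/8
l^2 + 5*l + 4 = (l + 1)*(l + 4)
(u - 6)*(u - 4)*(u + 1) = u^3 - 9*u^2 + 14*u + 24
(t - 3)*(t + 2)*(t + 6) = t^3 + 5*t^2 - 12*t - 36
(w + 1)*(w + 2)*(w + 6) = w^3 + 9*w^2 + 20*w + 12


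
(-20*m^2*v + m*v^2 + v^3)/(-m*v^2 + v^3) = (20*m^2 - m*v - v^2)/(v*(m - v))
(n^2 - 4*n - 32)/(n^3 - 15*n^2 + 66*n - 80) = (n + 4)/(n^2 - 7*n + 10)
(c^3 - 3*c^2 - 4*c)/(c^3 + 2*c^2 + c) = (c - 4)/(c + 1)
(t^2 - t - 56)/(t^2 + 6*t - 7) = (t - 8)/(t - 1)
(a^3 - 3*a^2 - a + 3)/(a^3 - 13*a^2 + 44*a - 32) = (a^2 - 2*a - 3)/(a^2 - 12*a + 32)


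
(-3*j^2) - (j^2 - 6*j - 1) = -4*j^2 + 6*j + 1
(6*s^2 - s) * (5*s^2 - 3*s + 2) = 30*s^4 - 23*s^3 + 15*s^2 - 2*s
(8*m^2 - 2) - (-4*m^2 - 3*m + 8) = 12*m^2 + 3*m - 10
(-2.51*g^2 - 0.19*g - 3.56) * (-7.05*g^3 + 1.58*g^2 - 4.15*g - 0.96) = 17.6955*g^5 - 2.6263*g^4 + 35.2143*g^3 - 2.4267*g^2 + 14.9564*g + 3.4176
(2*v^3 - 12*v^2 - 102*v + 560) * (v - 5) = 2*v^4 - 22*v^3 - 42*v^2 + 1070*v - 2800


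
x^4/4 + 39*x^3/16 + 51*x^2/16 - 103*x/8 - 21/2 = (x/4 + 1)*(x - 2)*(x + 3/4)*(x + 7)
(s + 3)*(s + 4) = s^2 + 7*s + 12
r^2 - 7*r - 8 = (r - 8)*(r + 1)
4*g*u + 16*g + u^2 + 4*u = (4*g + u)*(u + 4)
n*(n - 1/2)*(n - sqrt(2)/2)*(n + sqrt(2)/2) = n^4 - n^3/2 - n^2/2 + n/4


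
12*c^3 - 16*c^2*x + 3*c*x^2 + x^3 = (-2*c + x)*(-c + x)*(6*c + x)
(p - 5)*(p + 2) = p^2 - 3*p - 10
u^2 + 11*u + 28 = (u + 4)*(u + 7)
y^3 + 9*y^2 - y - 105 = (y - 3)*(y + 5)*(y + 7)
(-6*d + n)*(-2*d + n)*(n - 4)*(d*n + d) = 12*d^3*n^2 - 36*d^3*n - 48*d^3 - 8*d^2*n^3 + 24*d^2*n^2 + 32*d^2*n + d*n^4 - 3*d*n^3 - 4*d*n^2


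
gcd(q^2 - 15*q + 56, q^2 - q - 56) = q - 8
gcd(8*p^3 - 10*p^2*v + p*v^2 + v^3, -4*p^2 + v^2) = 2*p - v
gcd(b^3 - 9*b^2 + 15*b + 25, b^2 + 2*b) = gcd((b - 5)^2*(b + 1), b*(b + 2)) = 1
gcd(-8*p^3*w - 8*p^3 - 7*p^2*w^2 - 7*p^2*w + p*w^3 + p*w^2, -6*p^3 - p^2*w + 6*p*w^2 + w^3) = p + w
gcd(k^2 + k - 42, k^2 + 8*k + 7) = k + 7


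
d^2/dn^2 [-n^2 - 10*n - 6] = -2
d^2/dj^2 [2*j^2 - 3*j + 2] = 4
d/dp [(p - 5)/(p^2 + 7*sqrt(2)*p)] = (-p^2 + 10*p + 35*sqrt(2))/(p^2*(p^2 + 14*sqrt(2)*p + 98))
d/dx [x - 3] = 1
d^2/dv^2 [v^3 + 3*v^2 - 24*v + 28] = 6*v + 6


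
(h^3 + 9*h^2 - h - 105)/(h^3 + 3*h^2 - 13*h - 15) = (h + 7)/(h + 1)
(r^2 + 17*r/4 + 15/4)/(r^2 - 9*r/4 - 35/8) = 2*(r + 3)/(2*r - 7)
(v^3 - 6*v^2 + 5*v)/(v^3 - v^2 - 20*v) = (v - 1)/(v + 4)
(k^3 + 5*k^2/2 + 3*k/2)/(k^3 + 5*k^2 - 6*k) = (2*k^2 + 5*k + 3)/(2*(k^2 + 5*k - 6))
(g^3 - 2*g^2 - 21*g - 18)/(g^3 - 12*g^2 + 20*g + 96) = (g^2 + 4*g + 3)/(g^2 - 6*g - 16)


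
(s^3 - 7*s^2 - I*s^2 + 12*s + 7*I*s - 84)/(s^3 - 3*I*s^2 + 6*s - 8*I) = (s^2 + s*(-7 + 3*I) - 21*I)/(s^2 + I*s + 2)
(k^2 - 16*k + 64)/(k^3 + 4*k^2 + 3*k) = (k^2 - 16*k + 64)/(k*(k^2 + 4*k + 3))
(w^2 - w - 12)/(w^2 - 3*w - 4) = (w + 3)/(w + 1)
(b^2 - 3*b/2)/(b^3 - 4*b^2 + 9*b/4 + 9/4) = 2*b/(2*b^2 - 5*b - 3)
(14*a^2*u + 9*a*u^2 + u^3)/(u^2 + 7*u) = (14*a^2 + 9*a*u + u^2)/(u + 7)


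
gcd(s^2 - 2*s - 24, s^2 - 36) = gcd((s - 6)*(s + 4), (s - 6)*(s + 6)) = s - 6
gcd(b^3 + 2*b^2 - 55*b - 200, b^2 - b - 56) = b - 8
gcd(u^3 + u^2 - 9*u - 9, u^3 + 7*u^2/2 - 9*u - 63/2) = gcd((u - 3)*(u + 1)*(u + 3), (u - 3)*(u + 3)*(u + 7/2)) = u^2 - 9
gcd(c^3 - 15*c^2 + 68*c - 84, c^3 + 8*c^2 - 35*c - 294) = c - 6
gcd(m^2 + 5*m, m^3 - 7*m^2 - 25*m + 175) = m + 5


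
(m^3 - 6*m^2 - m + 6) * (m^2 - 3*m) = m^5 - 9*m^4 + 17*m^3 + 9*m^2 - 18*m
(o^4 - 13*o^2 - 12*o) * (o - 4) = o^5 - 4*o^4 - 13*o^3 + 40*o^2 + 48*o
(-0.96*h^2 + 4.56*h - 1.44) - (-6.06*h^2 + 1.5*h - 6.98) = 5.1*h^2 + 3.06*h + 5.54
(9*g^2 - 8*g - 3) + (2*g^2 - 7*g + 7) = 11*g^2 - 15*g + 4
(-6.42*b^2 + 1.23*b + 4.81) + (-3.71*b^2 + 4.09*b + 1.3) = -10.13*b^2 + 5.32*b + 6.11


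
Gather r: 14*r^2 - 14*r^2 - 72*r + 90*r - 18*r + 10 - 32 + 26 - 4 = 0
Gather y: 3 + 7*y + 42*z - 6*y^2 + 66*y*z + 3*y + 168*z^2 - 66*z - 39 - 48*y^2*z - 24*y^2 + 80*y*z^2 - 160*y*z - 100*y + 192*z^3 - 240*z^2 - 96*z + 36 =y^2*(-48*z - 30) + y*(80*z^2 - 94*z - 90) + 192*z^3 - 72*z^2 - 120*z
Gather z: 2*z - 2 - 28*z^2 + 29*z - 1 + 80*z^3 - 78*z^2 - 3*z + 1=80*z^3 - 106*z^2 + 28*z - 2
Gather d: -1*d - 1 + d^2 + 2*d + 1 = d^2 + d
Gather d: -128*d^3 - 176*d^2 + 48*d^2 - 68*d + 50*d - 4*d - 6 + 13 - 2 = -128*d^3 - 128*d^2 - 22*d + 5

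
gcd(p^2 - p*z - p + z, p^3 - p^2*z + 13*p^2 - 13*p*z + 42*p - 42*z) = -p + z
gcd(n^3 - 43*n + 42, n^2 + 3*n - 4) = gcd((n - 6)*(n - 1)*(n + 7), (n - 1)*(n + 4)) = n - 1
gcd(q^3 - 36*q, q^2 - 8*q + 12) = q - 6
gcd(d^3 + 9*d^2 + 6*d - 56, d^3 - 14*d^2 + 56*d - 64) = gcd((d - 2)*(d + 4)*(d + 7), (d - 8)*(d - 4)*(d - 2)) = d - 2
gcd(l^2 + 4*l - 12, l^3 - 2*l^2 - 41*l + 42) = l + 6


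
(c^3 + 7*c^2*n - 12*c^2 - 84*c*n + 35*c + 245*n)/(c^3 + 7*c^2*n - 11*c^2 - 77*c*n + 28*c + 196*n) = (c - 5)/(c - 4)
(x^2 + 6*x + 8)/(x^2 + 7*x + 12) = (x + 2)/(x + 3)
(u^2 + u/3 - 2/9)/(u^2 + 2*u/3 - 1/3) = (u + 2/3)/(u + 1)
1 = 1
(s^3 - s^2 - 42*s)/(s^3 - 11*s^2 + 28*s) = (s + 6)/(s - 4)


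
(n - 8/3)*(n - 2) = n^2 - 14*n/3 + 16/3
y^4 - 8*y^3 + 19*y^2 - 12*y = y*(y - 4)*(y - 3)*(y - 1)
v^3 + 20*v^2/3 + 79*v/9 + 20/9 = (v + 1/3)*(v + 4/3)*(v + 5)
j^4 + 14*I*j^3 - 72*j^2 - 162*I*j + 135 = (j + 3*I)^3*(j + 5*I)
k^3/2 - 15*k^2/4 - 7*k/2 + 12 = (k/2 + 1)*(k - 8)*(k - 3/2)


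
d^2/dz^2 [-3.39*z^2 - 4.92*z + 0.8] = -6.78000000000000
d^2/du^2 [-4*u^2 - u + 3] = -8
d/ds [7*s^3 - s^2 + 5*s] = 21*s^2 - 2*s + 5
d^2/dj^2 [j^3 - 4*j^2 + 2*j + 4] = 6*j - 8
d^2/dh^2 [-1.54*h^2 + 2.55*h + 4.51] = -3.08000000000000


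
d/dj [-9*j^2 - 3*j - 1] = -18*j - 3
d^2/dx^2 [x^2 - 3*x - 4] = 2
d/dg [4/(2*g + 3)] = -8/(2*g + 3)^2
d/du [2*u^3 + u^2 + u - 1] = 6*u^2 + 2*u + 1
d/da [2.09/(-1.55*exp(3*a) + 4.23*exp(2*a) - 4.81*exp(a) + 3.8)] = (9.7185*exp(2*a) - 17.6814*exp(a) + 10.0529)*exp(a)/(1.55*exp(3*a) - 4.23*exp(2*a) + 4.81*exp(a) - 3.8)^2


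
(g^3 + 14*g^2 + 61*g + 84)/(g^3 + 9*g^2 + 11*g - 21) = (g + 4)/(g - 1)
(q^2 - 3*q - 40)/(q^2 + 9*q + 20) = (q - 8)/(q + 4)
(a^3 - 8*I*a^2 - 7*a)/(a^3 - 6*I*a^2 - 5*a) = (a - 7*I)/(a - 5*I)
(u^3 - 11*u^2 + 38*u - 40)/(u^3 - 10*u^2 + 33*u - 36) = (u^2 - 7*u + 10)/(u^2 - 6*u + 9)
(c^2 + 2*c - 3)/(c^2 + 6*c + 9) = (c - 1)/(c + 3)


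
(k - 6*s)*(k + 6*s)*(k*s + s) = k^3*s + k^2*s - 36*k*s^3 - 36*s^3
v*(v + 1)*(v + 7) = v^3 + 8*v^2 + 7*v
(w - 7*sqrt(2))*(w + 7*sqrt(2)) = w^2 - 98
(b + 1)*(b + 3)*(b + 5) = b^3 + 9*b^2 + 23*b + 15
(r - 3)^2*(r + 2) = r^3 - 4*r^2 - 3*r + 18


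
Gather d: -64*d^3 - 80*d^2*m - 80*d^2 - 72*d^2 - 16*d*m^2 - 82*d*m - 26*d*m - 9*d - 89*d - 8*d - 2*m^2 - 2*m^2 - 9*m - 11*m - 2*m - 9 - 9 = -64*d^3 + d^2*(-80*m - 152) + d*(-16*m^2 - 108*m - 106) - 4*m^2 - 22*m - 18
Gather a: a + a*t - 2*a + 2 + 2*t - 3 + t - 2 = a*(t - 1) + 3*t - 3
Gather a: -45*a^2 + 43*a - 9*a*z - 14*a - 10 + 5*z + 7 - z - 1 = -45*a^2 + a*(29 - 9*z) + 4*z - 4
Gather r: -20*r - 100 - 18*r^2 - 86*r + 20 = -18*r^2 - 106*r - 80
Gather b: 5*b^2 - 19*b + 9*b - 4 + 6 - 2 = 5*b^2 - 10*b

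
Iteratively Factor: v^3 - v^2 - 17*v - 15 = (v + 3)*(v^2 - 4*v - 5) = (v - 5)*(v + 3)*(v + 1)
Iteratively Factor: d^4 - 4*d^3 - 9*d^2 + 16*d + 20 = (d - 5)*(d^3 + d^2 - 4*d - 4) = (d - 5)*(d - 2)*(d^2 + 3*d + 2) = (d - 5)*(d - 2)*(d + 1)*(d + 2)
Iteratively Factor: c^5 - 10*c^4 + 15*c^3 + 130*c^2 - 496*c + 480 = (c - 2)*(c^4 - 8*c^3 - c^2 + 128*c - 240) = (c - 5)*(c - 2)*(c^3 - 3*c^2 - 16*c + 48) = (c - 5)*(c - 4)*(c - 2)*(c^2 + c - 12) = (c - 5)*(c - 4)*(c - 3)*(c - 2)*(c + 4)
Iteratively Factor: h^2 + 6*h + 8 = (h + 4)*(h + 2)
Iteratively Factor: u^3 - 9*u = (u + 3)*(u^2 - 3*u) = (u - 3)*(u + 3)*(u)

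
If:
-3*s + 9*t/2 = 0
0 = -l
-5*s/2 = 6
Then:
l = 0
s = -12/5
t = -8/5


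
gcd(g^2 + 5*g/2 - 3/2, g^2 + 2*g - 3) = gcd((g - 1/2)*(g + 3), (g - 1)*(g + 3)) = g + 3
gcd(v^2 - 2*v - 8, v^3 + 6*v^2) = 1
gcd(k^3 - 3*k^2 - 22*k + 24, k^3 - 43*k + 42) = k^2 - 7*k + 6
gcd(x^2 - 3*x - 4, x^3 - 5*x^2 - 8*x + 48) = x - 4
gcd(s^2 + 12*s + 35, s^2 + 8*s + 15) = s + 5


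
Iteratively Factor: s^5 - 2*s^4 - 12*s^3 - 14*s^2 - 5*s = (s + 1)*(s^4 - 3*s^3 - 9*s^2 - 5*s) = (s - 5)*(s + 1)*(s^3 + 2*s^2 + s) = (s - 5)*(s + 1)^2*(s^2 + s) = (s - 5)*(s + 1)^3*(s)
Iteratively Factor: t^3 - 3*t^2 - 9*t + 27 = (t - 3)*(t^2 - 9) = (t - 3)^2*(t + 3)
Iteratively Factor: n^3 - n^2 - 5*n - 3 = (n - 3)*(n^2 + 2*n + 1) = (n - 3)*(n + 1)*(n + 1)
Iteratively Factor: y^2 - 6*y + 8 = (y - 2)*(y - 4)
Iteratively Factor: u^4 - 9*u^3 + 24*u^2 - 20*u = (u)*(u^3 - 9*u^2 + 24*u - 20) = u*(u - 5)*(u^2 - 4*u + 4) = u*(u - 5)*(u - 2)*(u - 2)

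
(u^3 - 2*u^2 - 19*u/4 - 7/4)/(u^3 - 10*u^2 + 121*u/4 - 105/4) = (2*u^2 + 3*u + 1)/(2*u^2 - 13*u + 15)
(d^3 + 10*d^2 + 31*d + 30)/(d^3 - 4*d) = (d^2 + 8*d + 15)/(d*(d - 2))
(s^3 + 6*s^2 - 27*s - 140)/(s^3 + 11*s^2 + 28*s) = (s - 5)/s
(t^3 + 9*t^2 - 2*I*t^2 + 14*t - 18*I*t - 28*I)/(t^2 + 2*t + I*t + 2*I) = (t^2 + t*(7 - 2*I) - 14*I)/(t + I)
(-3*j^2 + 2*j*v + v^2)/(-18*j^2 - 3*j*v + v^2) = (-j + v)/(-6*j + v)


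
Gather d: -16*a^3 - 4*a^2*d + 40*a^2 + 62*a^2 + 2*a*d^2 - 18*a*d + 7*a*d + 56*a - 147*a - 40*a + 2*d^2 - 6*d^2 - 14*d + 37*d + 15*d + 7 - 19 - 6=-16*a^3 + 102*a^2 - 131*a + d^2*(2*a - 4) + d*(-4*a^2 - 11*a + 38) - 18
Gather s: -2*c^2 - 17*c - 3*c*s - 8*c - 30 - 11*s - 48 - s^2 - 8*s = -2*c^2 - 25*c - s^2 + s*(-3*c - 19) - 78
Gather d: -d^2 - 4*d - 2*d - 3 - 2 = -d^2 - 6*d - 5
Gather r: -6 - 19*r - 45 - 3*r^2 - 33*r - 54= -3*r^2 - 52*r - 105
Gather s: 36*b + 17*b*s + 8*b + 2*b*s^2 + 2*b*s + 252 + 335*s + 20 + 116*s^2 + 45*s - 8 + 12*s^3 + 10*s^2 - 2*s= 44*b + 12*s^3 + s^2*(2*b + 126) + s*(19*b + 378) + 264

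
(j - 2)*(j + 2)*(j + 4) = j^3 + 4*j^2 - 4*j - 16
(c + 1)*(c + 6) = c^2 + 7*c + 6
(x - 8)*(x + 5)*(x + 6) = x^3 + 3*x^2 - 58*x - 240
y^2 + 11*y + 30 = (y + 5)*(y + 6)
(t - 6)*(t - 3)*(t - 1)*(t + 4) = t^4 - 6*t^3 - 13*t^2 + 90*t - 72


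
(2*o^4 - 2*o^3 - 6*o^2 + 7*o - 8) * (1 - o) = -2*o^5 + 4*o^4 + 4*o^3 - 13*o^2 + 15*o - 8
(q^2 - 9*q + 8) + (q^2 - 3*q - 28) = 2*q^2 - 12*q - 20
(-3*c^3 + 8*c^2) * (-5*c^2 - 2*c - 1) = 15*c^5 - 34*c^4 - 13*c^3 - 8*c^2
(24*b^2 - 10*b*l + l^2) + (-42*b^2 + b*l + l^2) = -18*b^2 - 9*b*l + 2*l^2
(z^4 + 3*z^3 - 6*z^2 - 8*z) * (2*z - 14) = 2*z^5 - 8*z^4 - 54*z^3 + 68*z^2 + 112*z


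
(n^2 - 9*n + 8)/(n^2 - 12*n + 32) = (n - 1)/(n - 4)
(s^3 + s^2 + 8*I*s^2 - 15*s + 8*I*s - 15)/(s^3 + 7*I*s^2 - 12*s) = (s^2 + s*(1 + 5*I) + 5*I)/(s*(s + 4*I))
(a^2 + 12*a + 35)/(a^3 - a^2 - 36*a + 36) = (a^2 + 12*a + 35)/(a^3 - a^2 - 36*a + 36)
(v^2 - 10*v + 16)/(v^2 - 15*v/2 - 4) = 2*(v - 2)/(2*v + 1)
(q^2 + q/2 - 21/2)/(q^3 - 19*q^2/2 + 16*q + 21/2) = (2*q + 7)/(2*q^2 - 13*q - 7)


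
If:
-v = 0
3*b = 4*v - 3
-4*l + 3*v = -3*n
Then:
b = -1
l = 3*n/4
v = 0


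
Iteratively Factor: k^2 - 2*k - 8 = (k + 2)*(k - 4)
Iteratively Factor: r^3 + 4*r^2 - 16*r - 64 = (r - 4)*(r^2 + 8*r + 16) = (r - 4)*(r + 4)*(r + 4)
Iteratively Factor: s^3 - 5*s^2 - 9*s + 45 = (s + 3)*(s^2 - 8*s + 15) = (s - 5)*(s + 3)*(s - 3)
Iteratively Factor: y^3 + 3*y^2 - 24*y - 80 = (y + 4)*(y^2 - y - 20) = (y - 5)*(y + 4)*(y + 4)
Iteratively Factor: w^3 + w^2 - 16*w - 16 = (w + 4)*(w^2 - 3*w - 4) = (w + 1)*(w + 4)*(w - 4)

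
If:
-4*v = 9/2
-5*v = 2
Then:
No Solution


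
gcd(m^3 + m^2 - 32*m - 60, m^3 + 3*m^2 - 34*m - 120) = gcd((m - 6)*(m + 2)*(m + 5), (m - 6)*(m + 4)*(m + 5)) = m^2 - m - 30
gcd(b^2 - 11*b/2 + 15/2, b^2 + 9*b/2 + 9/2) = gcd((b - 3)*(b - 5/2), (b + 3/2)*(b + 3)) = 1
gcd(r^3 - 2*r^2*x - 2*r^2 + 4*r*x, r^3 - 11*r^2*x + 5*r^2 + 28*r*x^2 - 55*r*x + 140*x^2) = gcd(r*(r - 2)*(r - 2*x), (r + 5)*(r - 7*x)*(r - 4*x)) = 1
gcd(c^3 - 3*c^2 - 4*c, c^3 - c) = c^2 + c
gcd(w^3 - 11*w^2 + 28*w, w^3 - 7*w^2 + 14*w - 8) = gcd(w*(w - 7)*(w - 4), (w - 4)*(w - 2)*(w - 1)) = w - 4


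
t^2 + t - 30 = (t - 5)*(t + 6)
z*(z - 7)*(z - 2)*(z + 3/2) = z^4 - 15*z^3/2 + z^2/2 + 21*z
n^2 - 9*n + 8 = (n - 8)*(n - 1)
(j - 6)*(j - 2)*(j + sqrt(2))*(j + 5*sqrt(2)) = j^4 - 8*j^3 + 6*sqrt(2)*j^3 - 48*sqrt(2)*j^2 + 22*j^2 - 80*j + 72*sqrt(2)*j + 120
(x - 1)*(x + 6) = x^2 + 5*x - 6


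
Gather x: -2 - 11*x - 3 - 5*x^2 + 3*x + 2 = -5*x^2 - 8*x - 3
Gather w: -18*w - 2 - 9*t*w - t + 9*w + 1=-t + w*(-9*t - 9) - 1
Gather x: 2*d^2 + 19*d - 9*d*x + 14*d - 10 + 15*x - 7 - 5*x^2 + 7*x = 2*d^2 + 33*d - 5*x^2 + x*(22 - 9*d) - 17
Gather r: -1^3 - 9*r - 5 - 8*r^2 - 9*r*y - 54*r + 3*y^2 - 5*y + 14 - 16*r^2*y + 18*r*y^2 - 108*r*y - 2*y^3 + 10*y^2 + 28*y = r^2*(-16*y - 8) + r*(18*y^2 - 117*y - 63) - 2*y^3 + 13*y^2 + 23*y + 8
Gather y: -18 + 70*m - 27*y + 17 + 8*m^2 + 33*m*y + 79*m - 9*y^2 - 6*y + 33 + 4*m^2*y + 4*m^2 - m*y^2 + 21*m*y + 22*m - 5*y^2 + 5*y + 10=12*m^2 + 171*m + y^2*(-m - 14) + y*(4*m^2 + 54*m - 28) + 42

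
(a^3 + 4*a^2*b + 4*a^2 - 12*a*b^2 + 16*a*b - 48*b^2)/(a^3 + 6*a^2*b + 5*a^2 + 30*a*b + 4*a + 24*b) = (a - 2*b)/(a + 1)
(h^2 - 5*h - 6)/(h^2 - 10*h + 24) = (h + 1)/(h - 4)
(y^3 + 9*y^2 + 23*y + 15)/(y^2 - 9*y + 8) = (y^3 + 9*y^2 + 23*y + 15)/(y^2 - 9*y + 8)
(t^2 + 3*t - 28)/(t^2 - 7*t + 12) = (t + 7)/(t - 3)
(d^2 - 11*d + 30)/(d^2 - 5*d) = (d - 6)/d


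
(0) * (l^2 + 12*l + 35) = 0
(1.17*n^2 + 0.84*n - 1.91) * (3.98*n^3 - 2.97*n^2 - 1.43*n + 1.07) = 4.6566*n^5 - 0.1317*n^4 - 11.7697*n^3 + 5.7234*n^2 + 3.6301*n - 2.0437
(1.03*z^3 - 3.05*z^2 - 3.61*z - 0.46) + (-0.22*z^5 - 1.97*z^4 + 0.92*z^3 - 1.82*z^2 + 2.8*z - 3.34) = -0.22*z^5 - 1.97*z^4 + 1.95*z^3 - 4.87*z^2 - 0.81*z - 3.8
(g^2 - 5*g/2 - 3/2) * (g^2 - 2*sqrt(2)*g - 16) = g^4 - 2*sqrt(2)*g^3 - 5*g^3/2 - 35*g^2/2 + 5*sqrt(2)*g^2 + 3*sqrt(2)*g + 40*g + 24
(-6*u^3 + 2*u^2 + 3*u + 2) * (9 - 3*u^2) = 18*u^5 - 6*u^4 - 63*u^3 + 12*u^2 + 27*u + 18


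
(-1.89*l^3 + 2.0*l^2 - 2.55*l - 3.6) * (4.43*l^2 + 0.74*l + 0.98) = -8.3727*l^5 + 7.4614*l^4 - 11.6687*l^3 - 15.875*l^2 - 5.163*l - 3.528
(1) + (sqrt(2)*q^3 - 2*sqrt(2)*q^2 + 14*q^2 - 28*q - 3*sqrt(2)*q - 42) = sqrt(2)*q^3 - 2*sqrt(2)*q^2 + 14*q^2 - 28*q - 3*sqrt(2)*q - 41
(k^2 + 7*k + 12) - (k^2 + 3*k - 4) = 4*k + 16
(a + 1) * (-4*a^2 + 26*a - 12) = -4*a^3 + 22*a^2 + 14*a - 12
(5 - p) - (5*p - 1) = 6 - 6*p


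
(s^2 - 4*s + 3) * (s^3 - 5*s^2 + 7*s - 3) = s^5 - 9*s^4 + 30*s^3 - 46*s^2 + 33*s - 9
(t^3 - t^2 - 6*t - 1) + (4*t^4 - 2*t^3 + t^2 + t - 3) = 4*t^4 - t^3 - 5*t - 4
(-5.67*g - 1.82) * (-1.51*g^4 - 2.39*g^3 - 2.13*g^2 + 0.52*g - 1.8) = 8.5617*g^5 + 16.2995*g^4 + 16.4269*g^3 + 0.9282*g^2 + 9.2596*g + 3.276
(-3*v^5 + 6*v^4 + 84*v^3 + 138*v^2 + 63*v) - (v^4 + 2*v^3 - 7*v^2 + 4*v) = -3*v^5 + 5*v^4 + 82*v^3 + 145*v^2 + 59*v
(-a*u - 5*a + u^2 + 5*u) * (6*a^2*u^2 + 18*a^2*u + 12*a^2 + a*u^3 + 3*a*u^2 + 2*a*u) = -6*a^3*u^3 - 48*a^3*u^2 - 102*a^3*u - 60*a^3 + 5*a^2*u^4 + 40*a^2*u^3 + 85*a^2*u^2 + 50*a^2*u + a*u^5 + 8*a*u^4 + 17*a*u^3 + 10*a*u^2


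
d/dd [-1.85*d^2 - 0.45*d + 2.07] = -3.7*d - 0.45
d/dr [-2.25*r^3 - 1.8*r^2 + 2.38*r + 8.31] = -6.75*r^2 - 3.6*r + 2.38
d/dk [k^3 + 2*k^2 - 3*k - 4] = 3*k^2 + 4*k - 3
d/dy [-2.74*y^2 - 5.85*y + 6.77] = -5.48*y - 5.85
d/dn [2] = 0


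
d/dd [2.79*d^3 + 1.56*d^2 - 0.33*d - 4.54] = 8.37*d^2 + 3.12*d - 0.33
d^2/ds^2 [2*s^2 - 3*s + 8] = 4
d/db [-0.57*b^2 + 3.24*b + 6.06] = 3.24 - 1.14*b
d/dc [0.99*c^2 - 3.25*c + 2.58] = 1.98*c - 3.25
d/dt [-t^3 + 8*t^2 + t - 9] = -3*t^2 + 16*t + 1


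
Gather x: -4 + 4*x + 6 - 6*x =2 - 2*x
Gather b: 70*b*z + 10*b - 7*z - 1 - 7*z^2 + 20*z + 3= b*(70*z + 10) - 7*z^2 + 13*z + 2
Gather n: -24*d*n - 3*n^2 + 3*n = -3*n^2 + n*(3 - 24*d)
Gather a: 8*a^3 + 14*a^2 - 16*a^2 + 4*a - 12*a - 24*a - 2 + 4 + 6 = 8*a^3 - 2*a^2 - 32*a + 8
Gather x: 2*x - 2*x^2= -2*x^2 + 2*x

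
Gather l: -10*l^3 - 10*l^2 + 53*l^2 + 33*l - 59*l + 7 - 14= -10*l^3 + 43*l^2 - 26*l - 7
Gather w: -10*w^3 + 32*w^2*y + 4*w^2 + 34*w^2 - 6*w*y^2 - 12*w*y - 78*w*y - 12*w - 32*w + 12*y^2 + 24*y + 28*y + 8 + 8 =-10*w^3 + w^2*(32*y + 38) + w*(-6*y^2 - 90*y - 44) + 12*y^2 + 52*y + 16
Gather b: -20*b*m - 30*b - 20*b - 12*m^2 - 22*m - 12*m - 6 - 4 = b*(-20*m - 50) - 12*m^2 - 34*m - 10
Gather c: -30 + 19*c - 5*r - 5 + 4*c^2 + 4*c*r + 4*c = 4*c^2 + c*(4*r + 23) - 5*r - 35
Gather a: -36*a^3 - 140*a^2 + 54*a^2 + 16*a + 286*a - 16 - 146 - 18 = -36*a^3 - 86*a^2 + 302*a - 180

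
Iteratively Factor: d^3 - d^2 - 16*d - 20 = (d - 5)*(d^2 + 4*d + 4) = (d - 5)*(d + 2)*(d + 2)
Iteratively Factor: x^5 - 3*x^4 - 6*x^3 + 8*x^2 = (x - 4)*(x^4 + x^3 - 2*x^2) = (x - 4)*(x - 1)*(x^3 + 2*x^2) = x*(x - 4)*(x - 1)*(x^2 + 2*x) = x^2*(x - 4)*(x - 1)*(x + 2)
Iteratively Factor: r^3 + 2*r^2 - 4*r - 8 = (r + 2)*(r^2 - 4) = (r - 2)*(r + 2)*(r + 2)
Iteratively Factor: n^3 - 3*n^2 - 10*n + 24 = (n - 4)*(n^2 + n - 6) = (n - 4)*(n - 2)*(n + 3)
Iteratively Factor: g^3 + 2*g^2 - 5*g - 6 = (g - 2)*(g^2 + 4*g + 3) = (g - 2)*(g + 1)*(g + 3)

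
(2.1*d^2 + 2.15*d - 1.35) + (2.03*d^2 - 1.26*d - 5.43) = 4.13*d^2 + 0.89*d - 6.78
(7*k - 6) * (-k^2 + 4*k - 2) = -7*k^3 + 34*k^2 - 38*k + 12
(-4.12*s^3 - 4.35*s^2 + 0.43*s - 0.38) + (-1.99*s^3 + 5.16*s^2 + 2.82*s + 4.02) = -6.11*s^3 + 0.81*s^2 + 3.25*s + 3.64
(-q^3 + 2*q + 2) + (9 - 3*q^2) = -q^3 - 3*q^2 + 2*q + 11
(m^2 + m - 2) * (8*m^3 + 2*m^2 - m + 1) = 8*m^5 + 10*m^4 - 15*m^3 - 4*m^2 + 3*m - 2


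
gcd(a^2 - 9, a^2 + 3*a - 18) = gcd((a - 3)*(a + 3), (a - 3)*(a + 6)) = a - 3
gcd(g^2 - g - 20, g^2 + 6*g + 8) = g + 4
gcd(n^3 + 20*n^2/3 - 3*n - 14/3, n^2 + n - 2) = n - 1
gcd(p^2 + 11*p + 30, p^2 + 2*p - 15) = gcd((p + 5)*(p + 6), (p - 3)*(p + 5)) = p + 5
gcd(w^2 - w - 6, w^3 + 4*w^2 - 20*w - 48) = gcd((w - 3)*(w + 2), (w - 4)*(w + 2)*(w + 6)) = w + 2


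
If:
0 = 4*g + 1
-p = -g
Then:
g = -1/4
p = -1/4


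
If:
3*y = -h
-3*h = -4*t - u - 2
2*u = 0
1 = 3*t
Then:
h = 10/9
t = 1/3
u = 0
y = -10/27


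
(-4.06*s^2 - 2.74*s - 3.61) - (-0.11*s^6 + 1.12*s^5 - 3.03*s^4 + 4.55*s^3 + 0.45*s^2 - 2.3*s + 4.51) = 0.11*s^6 - 1.12*s^5 + 3.03*s^4 - 4.55*s^3 - 4.51*s^2 - 0.44*s - 8.12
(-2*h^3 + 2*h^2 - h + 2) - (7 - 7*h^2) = -2*h^3 + 9*h^2 - h - 5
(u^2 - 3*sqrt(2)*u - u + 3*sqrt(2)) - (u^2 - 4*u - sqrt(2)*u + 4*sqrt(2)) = -2*sqrt(2)*u + 3*u - sqrt(2)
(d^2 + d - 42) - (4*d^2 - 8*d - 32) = -3*d^2 + 9*d - 10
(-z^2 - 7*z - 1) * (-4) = 4*z^2 + 28*z + 4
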